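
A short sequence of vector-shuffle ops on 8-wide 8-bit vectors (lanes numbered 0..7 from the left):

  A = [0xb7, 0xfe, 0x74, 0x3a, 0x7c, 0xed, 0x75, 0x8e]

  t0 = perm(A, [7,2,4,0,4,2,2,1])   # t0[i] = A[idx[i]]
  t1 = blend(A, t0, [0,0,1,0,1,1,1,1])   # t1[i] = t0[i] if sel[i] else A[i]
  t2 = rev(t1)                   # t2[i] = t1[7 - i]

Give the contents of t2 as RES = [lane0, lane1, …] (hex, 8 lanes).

RES = [ 0xfe  0x74  0x74  0x7c  0x3a  0x7c  0xfe  0xb7 ]

  t0: 8e 74 7c b7 7c 74 74 fe
  t1: b7 fe 7c 3a 7c 74 74 fe
  t2: fe 74 74 7c 3a 7c fe b7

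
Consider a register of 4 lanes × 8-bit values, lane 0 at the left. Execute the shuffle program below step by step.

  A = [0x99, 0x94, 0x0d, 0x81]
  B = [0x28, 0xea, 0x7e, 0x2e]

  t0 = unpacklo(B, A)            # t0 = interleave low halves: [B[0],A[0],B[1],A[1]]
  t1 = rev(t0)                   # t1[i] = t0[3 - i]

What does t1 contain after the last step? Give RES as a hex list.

RES = [ 0x94  0xea  0x99  0x28 ]

t0 = [0x28, 0x99, 0xea, 0x94]
t1 = [0x94, 0xea, 0x99, 0x28]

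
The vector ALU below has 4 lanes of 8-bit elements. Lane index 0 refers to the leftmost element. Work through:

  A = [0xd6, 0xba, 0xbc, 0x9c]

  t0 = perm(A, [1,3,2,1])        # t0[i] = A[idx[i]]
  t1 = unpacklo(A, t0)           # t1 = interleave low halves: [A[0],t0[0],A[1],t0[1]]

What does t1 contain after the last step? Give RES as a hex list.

RES = [ 0xd6  0xba  0xba  0x9c ]

t0 = [0xba, 0x9c, 0xbc, 0xba]
t1 = [0xd6, 0xba, 0xba, 0x9c]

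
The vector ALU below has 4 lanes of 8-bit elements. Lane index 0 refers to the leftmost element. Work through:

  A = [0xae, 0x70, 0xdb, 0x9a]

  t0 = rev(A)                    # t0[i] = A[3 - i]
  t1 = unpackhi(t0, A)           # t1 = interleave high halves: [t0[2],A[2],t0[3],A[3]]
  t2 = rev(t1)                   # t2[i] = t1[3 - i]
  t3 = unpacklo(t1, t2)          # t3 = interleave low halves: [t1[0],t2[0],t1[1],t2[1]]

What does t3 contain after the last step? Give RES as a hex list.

→ t0 |9a|db|70|ae|
→ t1 |70|db|ae|9a|
→ t2 |9a|ae|db|70|
→ t3 |70|9a|db|ae|

RES = [0x70, 0x9a, 0xdb, 0xae]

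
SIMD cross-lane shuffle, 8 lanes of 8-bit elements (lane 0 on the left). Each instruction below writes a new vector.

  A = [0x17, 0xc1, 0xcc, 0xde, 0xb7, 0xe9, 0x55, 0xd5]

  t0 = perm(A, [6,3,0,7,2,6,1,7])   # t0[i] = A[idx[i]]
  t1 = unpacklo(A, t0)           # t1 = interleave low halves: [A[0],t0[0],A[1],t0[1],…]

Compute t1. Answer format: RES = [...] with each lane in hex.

RES = [ 0x17  0x55  0xc1  0xde  0xcc  0x17  0xde  0xd5 ]

→ t0 |55|de|17|d5|cc|55|c1|d5|
→ t1 |17|55|c1|de|cc|17|de|d5|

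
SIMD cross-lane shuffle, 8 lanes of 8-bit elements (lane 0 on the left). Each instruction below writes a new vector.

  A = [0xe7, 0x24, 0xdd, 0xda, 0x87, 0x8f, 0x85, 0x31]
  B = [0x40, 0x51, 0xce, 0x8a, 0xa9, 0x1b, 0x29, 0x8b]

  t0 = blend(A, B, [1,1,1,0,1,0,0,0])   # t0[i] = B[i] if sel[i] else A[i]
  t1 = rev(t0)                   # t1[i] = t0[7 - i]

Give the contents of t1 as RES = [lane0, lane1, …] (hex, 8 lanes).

→ t0 |40|51|ce|da|a9|8f|85|31|
→ t1 |31|85|8f|a9|da|ce|51|40|

RES = [ 0x31  0x85  0x8f  0xa9  0xda  0xce  0x51  0x40 ]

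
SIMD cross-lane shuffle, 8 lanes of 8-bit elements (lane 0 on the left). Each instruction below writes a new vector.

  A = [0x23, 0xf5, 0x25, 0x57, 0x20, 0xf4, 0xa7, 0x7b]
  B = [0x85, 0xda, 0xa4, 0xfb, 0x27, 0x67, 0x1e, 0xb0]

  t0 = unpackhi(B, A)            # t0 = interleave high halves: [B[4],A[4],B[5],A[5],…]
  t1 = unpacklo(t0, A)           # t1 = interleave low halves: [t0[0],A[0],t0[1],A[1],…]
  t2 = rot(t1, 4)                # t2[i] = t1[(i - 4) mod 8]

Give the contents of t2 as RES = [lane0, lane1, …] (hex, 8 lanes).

RES = [0x67, 0x25, 0xf4, 0x57, 0x27, 0x23, 0x20, 0xf5]

  t0: 27 20 67 f4 1e a7 b0 7b
  t1: 27 23 20 f5 67 25 f4 57
  t2: 67 25 f4 57 27 23 20 f5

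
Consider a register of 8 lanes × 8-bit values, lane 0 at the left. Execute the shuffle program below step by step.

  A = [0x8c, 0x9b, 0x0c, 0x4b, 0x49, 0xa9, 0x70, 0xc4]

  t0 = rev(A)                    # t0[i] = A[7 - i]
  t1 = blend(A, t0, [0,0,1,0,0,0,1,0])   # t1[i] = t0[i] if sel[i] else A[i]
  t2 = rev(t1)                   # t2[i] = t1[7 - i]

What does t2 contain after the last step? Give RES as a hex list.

RES = [ 0xc4  0x9b  0xa9  0x49  0x4b  0xa9  0x9b  0x8c ]

→ t0 |c4|70|a9|49|4b|0c|9b|8c|
→ t1 |8c|9b|a9|4b|49|a9|9b|c4|
→ t2 |c4|9b|a9|49|4b|a9|9b|8c|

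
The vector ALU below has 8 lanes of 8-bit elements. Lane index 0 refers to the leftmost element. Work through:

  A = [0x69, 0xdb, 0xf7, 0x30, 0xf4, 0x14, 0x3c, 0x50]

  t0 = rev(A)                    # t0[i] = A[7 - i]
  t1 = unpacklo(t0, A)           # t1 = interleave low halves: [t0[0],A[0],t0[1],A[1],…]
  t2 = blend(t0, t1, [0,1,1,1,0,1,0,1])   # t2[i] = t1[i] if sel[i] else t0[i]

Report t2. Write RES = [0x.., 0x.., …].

RES = [0x50, 0x69, 0x3c, 0xdb, 0x30, 0xf7, 0xdb, 0x30]

→ t0 |50|3c|14|f4|30|f7|db|69|
→ t1 |50|69|3c|db|14|f7|f4|30|
→ t2 |50|69|3c|db|30|f7|db|30|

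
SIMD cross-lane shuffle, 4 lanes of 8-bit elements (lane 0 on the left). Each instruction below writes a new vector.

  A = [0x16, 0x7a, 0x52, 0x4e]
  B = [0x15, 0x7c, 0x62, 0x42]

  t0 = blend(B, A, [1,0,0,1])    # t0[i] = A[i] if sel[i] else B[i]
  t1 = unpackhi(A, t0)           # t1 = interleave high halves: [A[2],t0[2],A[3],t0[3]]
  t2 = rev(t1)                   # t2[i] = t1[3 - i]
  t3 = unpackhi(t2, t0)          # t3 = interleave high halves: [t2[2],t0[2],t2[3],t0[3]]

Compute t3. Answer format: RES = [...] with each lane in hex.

RES = [ 0x62  0x62  0x52  0x4e ]

  t0: 16 7c 62 4e
  t1: 52 62 4e 4e
  t2: 4e 4e 62 52
  t3: 62 62 52 4e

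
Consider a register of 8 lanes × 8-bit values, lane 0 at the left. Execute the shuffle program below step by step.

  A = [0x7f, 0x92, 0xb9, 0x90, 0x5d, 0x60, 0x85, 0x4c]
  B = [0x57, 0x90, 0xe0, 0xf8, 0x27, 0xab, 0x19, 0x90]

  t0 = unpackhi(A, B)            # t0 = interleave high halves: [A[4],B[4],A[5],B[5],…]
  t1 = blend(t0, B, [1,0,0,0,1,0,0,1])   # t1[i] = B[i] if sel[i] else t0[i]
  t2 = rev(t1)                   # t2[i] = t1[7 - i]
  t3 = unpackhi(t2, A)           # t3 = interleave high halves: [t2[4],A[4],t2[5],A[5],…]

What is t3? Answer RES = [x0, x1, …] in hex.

RES = [0xab, 0x5d, 0x60, 0x60, 0x27, 0x85, 0x57, 0x4c]

  t0: 5d 27 60 ab 85 19 4c 90
  t1: 57 27 60 ab 27 19 4c 90
  t2: 90 4c 19 27 ab 60 27 57
  t3: ab 5d 60 60 27 85 57 4c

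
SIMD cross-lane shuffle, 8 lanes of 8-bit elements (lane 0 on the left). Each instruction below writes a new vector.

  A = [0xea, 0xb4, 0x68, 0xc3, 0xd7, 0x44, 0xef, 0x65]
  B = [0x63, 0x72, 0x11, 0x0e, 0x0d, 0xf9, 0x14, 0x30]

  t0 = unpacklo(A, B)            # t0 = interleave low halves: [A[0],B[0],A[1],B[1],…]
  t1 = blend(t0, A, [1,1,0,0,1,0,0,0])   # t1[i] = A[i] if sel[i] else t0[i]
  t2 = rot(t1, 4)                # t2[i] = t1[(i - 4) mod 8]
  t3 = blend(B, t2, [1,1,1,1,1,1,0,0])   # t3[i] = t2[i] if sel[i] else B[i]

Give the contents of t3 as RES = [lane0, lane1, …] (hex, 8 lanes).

RES = [0xd7, 0x11, 0xc3, 0x0e, 0xea, 0xb4, 0x14, 0x30]

  t0: ea 63 b4 72 68 11 c3 0e
  t1: ea b4 b4 72 d7 11 c3 0e
  t2: d7 11 c3 0e ea b4 b4 72
  t3: d7 11 c3 0e ea b4 14 30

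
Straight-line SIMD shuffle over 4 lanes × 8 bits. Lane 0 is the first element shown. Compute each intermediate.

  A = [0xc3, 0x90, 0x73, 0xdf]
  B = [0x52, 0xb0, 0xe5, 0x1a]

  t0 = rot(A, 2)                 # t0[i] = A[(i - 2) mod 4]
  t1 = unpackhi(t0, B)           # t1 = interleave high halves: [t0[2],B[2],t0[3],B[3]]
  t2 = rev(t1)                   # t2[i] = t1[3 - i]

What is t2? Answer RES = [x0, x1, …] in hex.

t0 = [0x73, 0xdf, 0xc3, 0x90]
t1 = [0xc3, 0xe5, 0x90, 0x1a]
t2 = [0x1a, 0x90, 0xe5, 0xc3]

RES = [0x1a, 0x90, 0xe5, 0xc3]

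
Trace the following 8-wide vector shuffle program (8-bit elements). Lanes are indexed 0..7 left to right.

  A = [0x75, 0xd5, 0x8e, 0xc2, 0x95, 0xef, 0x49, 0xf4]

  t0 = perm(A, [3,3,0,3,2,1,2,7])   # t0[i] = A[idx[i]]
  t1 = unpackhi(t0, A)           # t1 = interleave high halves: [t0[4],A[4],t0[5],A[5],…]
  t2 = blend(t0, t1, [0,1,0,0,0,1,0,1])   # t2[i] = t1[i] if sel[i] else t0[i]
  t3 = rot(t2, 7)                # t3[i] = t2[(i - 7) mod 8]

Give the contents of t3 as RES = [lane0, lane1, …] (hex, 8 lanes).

  t0: c2 c2 75 c2 8e d5 8e f4
  t1: 8e 95 d5 ef 8e 49 f4 f4
  t2: c2 95 75 c2 8e 49 8e f4
  t3: 95 75 c2 8e 49 8e f4 c2

RES = [ 0x95  0x75  0xc2  0x8e  0x49  0x8e  0xf4  0xc2 ]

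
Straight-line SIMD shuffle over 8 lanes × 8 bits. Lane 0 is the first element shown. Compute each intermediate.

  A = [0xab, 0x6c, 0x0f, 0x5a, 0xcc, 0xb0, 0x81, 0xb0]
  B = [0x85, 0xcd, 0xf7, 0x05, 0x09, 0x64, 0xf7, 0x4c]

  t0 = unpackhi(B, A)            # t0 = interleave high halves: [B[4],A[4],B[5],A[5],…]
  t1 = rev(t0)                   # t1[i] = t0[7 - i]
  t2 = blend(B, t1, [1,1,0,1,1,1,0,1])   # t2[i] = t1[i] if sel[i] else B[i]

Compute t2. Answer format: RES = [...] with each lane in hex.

t0 = [0x09, 0xcc, 0x64, 0xb0, 0xf7, 0x81, 0x4c, 0xb0]
t1 = [0xb0, 0x4c, 0x81, 0xf7, 0xb0, 0x64, 0xcc, 0x09]
t2 = [0xb0, 0x4c, 0xf7, 0xf7, 0xb0, 0x64, 0xf7, 0x09]

RES = [ 0xb0  0x4c  0xf7  0xf7  0xb0  0x64  0xf7  0x09 ]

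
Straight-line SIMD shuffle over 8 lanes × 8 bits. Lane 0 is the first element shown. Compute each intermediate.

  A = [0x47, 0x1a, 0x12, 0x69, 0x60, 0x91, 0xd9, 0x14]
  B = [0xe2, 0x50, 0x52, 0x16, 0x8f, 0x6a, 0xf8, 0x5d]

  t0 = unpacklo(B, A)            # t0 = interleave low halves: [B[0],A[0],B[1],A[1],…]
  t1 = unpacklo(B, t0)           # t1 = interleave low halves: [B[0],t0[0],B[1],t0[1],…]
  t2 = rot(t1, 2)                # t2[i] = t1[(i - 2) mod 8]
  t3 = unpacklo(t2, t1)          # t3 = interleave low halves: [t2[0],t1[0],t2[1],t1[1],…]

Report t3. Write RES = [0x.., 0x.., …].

  t0: e2 47 50 1a 52 12 16 69
  t1: e2 e2 50 47 52 50 16 1a
  t2: 16 1a e2 e2 50 47 52 50
  t3: 16 e2 1a e2 e2 50 e2 47

RES = [ 0x16  0xe2  0x1a  0xe2  0xe2  0x50  0xe2  0x47 ]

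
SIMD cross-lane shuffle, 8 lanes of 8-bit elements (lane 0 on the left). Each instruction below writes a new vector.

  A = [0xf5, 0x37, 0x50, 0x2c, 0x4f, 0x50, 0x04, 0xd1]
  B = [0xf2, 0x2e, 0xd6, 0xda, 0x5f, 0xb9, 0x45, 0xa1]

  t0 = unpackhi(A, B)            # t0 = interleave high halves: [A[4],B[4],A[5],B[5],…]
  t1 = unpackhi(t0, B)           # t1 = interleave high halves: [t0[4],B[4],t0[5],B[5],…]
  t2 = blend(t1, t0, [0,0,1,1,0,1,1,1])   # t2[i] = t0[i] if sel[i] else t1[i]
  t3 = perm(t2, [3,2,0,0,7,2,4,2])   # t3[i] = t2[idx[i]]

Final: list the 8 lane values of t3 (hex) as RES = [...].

→ t0 |4f|5f|50|b9|04|45|d1|a1|
→ t1 |04|5f|45|b9|d1|45|a1|a1|
→ t2 |04|5f|50|b9|d1|45|d1|a1|
→ t3 |b9|50|04|04|a1|50|d1|50|

RES = [0xb9, 0x50, 0x04, 0x04, 0xa1, 0x50, 0xd1, 0x50]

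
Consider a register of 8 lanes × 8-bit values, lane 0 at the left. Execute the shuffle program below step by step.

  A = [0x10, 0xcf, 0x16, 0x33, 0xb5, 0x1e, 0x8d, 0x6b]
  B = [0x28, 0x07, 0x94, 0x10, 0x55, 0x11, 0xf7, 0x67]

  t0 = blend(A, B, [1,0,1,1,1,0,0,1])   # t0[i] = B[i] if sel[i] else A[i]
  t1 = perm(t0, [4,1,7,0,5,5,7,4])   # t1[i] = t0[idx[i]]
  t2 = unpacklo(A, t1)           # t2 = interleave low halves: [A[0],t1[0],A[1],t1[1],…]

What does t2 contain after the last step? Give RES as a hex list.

RES = [0x10, 0x55, 0xcf, 0xcf, 0x16, 0x67, 0x33, 0x28]

  t0: 28 cf 94 10 55 1e 8d 67
  t1: 55 cf 67 28 1e 1e 67 55
  t2: 10 55 cf cf 16 67 33 28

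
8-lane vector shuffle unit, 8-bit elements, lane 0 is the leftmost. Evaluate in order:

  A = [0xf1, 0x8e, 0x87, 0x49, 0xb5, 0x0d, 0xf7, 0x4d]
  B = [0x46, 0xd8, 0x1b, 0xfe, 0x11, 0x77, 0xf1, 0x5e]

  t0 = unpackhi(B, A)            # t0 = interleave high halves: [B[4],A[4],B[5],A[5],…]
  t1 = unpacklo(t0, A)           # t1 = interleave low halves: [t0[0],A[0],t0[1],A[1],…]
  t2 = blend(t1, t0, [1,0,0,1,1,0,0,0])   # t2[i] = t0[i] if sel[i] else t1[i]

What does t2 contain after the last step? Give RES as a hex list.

RES = [0x11, 0xf1, 0xb5, 0x0d, 0xf1, 0x87, 0x0d, 0x49]

t0 = [0x11, 0xb5, 0x77, 0x0d, 0xf1, 0xf7, 0x5e, 0x4d]
t1 = [0x11, 0xf1, 0xb5, 0x8e, 0x77, 0x87, 0x0d, 0x49]
t2 = [0x11, 0xf1, 0xb5, 0x0d, 0xf1, 0x87, 0x0d, 0x49]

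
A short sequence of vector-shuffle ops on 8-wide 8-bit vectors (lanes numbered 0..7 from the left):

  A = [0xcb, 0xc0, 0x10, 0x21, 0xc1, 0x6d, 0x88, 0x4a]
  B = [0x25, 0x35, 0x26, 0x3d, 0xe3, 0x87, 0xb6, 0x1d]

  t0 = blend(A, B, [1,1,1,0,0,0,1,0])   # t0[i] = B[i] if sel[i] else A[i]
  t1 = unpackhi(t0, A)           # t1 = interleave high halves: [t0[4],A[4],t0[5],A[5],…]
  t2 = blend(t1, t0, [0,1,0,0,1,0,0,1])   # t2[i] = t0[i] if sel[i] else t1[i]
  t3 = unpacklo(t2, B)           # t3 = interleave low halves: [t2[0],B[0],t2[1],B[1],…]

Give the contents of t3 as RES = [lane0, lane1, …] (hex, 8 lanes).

→ t0 |25|35|26|21|c1|6d|b6|4a|
→ t1 |c1|c1|6d|6d|b6|88|4a|4a|
→ t2 |c1|35|6d|6d|c1|88|4a|4a|
→ t3 |c1|25|35|35|6d|26|6d|3d|

RES = [0xc1, 0x25, 0x35, 0x35, 0x6d, 0x26, 0x6d, 0x3d]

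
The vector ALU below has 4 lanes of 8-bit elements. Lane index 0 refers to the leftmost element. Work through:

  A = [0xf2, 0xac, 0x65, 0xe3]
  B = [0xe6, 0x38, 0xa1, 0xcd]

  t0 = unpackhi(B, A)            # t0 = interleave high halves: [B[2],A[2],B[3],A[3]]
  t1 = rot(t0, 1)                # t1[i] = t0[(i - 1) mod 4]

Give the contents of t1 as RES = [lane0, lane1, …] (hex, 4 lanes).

RES = [0xe3, 0xa1, 0x65, 0xcd]

  t0: a1 65 cd e3
  t1: e3 a1 65 cd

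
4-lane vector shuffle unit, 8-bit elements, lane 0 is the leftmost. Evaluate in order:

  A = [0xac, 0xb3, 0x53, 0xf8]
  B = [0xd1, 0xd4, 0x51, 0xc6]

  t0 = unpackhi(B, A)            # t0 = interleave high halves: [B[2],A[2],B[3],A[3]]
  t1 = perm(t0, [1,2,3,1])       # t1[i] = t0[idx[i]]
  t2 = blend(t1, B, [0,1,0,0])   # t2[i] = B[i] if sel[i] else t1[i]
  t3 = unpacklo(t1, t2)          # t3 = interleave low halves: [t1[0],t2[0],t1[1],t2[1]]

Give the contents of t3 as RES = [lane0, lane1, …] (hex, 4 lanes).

RES = [ 0x53  0x53  0xc6  0xd4 ]

t0 = [0x51, 0x53, 0xc6, 0xf8]
t1 = [0x53, 0xc6, 0xf8, 0x53]
t2 = [0x53, 0xd4, 0xf8, 0x53]
t3 = [0x53, 0x53, 0xc6, 0xd4]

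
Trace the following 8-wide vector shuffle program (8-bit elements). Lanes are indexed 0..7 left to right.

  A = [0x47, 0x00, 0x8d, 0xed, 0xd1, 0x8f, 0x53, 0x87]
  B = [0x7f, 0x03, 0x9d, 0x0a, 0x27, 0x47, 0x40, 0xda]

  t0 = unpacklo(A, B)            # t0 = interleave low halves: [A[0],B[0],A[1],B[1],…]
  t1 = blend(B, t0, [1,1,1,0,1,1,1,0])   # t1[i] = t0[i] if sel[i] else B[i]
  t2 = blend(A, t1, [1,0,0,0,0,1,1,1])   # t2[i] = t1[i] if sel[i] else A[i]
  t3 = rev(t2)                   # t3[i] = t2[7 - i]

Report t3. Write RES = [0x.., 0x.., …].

RES = [0xda, 0xed, 0x9d, 0xd1, 0xed, 0x8d, 0x00, 0x47]

→ t0 |47|7f|00|03|8d|9d|ed|0a|
→ t1 |47|7f|00|0a|8d|9d|ed|da|
→ t2 |47|00|8d|ed|d1|9d|ed|da|
→ t3 |da|ed|9d|d1|ed|8d|00|47|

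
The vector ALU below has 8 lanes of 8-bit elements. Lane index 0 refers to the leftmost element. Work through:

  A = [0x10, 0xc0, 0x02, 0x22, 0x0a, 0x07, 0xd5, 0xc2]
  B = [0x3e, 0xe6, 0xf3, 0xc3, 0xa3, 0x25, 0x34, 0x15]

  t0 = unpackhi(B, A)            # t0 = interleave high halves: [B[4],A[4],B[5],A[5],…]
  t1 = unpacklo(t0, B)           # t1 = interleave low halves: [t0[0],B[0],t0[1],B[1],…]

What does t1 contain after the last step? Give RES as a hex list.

RES = [ 0xa3  0x3e  0x0a  0xe6  0x25  0xf3  0x07  0xc3 ]

  t0: a3 0a 25 07 34 d5 15 c2
  t1: a3 3e 0a e6 25 f3 07 c3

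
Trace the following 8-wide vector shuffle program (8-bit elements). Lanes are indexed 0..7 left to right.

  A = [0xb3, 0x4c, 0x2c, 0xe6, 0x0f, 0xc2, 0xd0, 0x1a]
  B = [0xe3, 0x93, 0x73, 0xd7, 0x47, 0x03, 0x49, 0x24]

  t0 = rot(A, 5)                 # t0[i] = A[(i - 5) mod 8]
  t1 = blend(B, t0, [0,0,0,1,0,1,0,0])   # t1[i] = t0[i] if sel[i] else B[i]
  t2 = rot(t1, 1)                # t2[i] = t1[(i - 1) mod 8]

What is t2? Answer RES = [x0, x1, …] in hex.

→ t0 |e6|0f|c2|d0|1a|b3|4c|2c|
→ t1 |e3|93|73|d0|47|b3|49|24|
→ t2 |24|e3|93|73|d0|47|b3|49|

RES = [0x24, 0xe3, 0x93, 0x73, 0xd0, 0x47, 0xb3, 0x49]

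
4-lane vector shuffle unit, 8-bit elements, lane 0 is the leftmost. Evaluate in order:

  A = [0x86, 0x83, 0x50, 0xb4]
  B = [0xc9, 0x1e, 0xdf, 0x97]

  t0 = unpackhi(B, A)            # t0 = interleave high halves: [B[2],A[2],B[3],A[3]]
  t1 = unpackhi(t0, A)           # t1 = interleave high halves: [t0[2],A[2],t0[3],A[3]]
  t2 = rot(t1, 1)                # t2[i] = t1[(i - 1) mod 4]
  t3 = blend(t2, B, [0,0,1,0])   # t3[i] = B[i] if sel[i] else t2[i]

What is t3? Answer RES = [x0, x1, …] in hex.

  t0: df 50 97 b4
  t1: 97 50 b4 b4
  t2: b4 97 50 b4
  t3: b4 97 df b4

RES = [0xb4, 0x97, 0xdf, 0xb4]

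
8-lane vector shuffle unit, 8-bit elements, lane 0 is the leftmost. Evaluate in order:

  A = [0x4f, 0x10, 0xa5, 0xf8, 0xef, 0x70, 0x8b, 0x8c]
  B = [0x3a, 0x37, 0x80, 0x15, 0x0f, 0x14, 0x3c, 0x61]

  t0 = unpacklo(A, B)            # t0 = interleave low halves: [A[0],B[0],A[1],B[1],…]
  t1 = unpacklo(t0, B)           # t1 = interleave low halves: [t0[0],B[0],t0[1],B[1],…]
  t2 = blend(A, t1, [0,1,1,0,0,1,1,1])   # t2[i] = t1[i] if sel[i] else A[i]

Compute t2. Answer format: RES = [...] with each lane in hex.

→ t0 |4f|3a|10|37|a5|80|f8|15|
→ t1 |4f|3a|3a|37|10|80|37|15|
→ t2 |4f|3a|3a|f8|ef|80|37|15|

RES = [0x4f, 0x3a, 0x3a, 0xf8, 0xef, 0x80, 0x37, 0x15]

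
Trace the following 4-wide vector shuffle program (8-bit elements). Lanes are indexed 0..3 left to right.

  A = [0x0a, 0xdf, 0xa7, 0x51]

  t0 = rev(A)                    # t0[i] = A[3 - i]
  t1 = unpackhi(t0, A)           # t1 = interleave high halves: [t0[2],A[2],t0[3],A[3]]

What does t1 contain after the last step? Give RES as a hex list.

RES = [0xdf, 0xa7, 0x0a, 0x51]

  t0: 51 a7 df 0a
  t1: df a7 0a 51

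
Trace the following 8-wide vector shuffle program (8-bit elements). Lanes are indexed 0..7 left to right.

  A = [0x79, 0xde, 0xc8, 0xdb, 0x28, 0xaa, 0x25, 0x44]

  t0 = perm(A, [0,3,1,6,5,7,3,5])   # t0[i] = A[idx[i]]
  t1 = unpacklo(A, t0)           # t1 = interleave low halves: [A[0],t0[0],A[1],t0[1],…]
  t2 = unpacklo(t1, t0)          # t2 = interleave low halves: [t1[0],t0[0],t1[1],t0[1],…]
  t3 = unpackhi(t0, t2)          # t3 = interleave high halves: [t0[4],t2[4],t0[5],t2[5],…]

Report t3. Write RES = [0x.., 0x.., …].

RES = [ 0xaa  0xde  0x44  0xde  0xdb  0xdb  0xaa  0x25 ]

t0 = [0x79, 0xdb, 0xde, 0x25, 0xaa, 0x44, 0xdb, 0xaa]
t1 = [0x79, 0x79, 0xde, 0xdb, 0xc8, 0xde, 0xdb, 0x25]
t2 = [0x79, 0x79, 0x79, 0xdb, 0xde, 0xde, 0xdb, 0x25]
t3 = [0xaa, 0xde, 0x44, 0xde, 0xdb, 0xdb, 0xaa, 0x25]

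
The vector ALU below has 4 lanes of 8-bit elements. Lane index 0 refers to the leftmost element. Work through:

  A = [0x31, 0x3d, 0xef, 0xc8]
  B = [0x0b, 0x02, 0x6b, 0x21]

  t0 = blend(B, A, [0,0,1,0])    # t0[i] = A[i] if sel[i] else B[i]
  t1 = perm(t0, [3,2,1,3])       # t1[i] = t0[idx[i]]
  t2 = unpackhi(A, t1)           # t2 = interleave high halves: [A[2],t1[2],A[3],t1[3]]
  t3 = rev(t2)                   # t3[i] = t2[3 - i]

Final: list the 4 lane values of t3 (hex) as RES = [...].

  t0: 0b 02 ef 21
  t1: 21 ef 02 21
  t2: ef 02 c8 21
  t3: 21 c8 02 ef

RES = [ 0x21  0xc8  0x02  0xef ]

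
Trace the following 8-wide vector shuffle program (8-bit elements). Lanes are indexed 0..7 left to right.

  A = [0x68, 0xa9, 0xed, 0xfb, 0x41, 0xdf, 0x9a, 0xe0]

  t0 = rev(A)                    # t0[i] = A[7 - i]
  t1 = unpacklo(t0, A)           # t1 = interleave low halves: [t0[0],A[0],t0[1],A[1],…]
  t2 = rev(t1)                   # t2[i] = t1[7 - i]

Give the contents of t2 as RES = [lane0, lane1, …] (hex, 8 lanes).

  t0: e0 9a df 41 fb ed a9 68
  t1: e0 68 9a a9 df ed 41 fb
  t2: fb 41 ed df a9 9a 68 e0

RES = [0xfb, 0x41, 0xed, 0xdf, 0xa9, 0x9a, 0x68, 0xe0]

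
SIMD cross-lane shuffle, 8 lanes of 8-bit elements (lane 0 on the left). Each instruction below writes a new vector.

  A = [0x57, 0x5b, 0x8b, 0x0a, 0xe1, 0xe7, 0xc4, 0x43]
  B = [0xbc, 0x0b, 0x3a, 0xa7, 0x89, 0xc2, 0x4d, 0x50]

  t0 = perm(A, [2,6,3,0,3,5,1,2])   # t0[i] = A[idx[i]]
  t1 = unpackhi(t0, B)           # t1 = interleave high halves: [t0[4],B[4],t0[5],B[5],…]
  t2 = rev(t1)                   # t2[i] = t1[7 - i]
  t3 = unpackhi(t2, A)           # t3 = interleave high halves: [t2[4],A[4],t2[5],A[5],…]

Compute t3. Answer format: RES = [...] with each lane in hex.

  t0: 8b c4 0a 57 0a e7 5b 8b
  t1: 0a 89 e7 c2 5b 4d 8b 50
  t2: 50 8b 4d 5b c2 e7 89 0a
  t3: c2 e1 e7 e7 89 c4 0a 43

RES = [ 0xc2  0xe1  0xe7  0xe7  0x89  0xc4  0x0a  0x43 ]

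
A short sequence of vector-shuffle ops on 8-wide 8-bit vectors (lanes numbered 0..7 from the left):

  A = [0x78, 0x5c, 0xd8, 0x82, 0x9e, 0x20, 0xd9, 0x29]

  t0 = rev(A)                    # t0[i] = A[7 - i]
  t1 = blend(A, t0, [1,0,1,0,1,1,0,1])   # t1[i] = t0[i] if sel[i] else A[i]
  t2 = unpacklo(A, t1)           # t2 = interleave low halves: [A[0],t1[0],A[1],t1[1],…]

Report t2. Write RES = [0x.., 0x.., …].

RES = [0x78, 0x29, 0x5c, 0x5c, 0xd8, 0x20, 0x82, 0x82]

→ t0 |29|d9|20|9e|82|d8|5c|78|
→ t1 |29|5c|20|82|82|d8|d9|78|
→ t2 |78|29|5c|5c|d8|20|82|82|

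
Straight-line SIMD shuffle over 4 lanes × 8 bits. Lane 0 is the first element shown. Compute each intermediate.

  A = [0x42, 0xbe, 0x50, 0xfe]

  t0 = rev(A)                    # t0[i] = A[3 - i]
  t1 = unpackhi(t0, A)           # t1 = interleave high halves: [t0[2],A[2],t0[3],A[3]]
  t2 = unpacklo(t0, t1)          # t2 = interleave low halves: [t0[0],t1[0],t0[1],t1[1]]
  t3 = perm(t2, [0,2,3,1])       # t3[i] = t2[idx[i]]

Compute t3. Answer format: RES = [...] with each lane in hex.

RES = [ 0xfe  0x50  0x50  0xbe ]

→ t0 |fe|50|be|42|
→ t1 |be|50|42|fe|
→ t2 |fe|be|50|50|
→ t3 |fe|50|50|be|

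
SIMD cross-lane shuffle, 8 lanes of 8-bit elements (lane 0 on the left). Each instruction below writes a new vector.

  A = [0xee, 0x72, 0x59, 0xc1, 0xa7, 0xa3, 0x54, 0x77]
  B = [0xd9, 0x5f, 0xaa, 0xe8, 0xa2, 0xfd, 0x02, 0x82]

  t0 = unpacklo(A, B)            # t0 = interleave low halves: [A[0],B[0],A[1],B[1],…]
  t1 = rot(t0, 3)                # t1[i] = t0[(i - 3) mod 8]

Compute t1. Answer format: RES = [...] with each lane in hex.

t0 = [0xee, 0xd9, 0x72, 0x5f, 0x59, 0xaa, 0xc1, 0xe8]
t1 = [0xaa, 0xc1, 0xe8, 0xee, 0xd9, 0x72, 0x5f, 0x59]

RES = [0xaa, 0xc1, 0xe8, 0xee, 0xd9, 0x72, 0x5f, 0x59]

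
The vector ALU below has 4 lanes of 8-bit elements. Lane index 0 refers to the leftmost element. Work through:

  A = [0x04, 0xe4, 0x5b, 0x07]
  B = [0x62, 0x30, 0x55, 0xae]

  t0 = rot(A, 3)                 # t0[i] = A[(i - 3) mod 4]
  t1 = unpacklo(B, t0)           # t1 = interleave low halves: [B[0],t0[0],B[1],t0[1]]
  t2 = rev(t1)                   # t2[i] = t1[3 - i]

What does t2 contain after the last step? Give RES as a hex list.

RES = [ 0x5b  0x30  0xe4  0x62 ]

  t0: e4 5b 07 04
  t1: 62 e4 30 5b
  t2: 5b 30 e4 62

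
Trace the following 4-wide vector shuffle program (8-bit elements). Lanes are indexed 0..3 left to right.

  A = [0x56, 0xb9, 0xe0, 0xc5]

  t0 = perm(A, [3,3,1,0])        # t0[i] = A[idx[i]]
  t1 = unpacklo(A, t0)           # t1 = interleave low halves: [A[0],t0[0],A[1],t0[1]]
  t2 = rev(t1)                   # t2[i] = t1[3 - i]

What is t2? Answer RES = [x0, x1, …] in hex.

t0 = [0xc5, 0xc5, 0xb9, 0x56]
t1 = [0x56, 0xc5, 0xb9, 0xc5]
t2 = [0xc5, 0xb9, 0xc5, 0x56]

RES = [0xc5, 0xb9, 0xc5, 0x56]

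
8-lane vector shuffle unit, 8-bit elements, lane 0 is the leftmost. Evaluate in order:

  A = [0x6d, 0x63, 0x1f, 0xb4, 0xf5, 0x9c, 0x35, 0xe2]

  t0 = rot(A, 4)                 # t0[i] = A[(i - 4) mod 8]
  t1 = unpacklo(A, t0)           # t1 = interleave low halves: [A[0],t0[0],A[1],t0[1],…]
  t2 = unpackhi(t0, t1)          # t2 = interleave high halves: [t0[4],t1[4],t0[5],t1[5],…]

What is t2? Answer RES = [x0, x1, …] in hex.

RES = [ 0x6d  0x1f  0x63  0x35  0x1f  0xb4  0xb4  0xe2 ]

  t0: f5 9c 35 e2 6d 63 1f b4
  t1: 6d f5 63 9c 1f 35 b4 e2
  t2: 6d 1f 63 35 1f b4 b4 e2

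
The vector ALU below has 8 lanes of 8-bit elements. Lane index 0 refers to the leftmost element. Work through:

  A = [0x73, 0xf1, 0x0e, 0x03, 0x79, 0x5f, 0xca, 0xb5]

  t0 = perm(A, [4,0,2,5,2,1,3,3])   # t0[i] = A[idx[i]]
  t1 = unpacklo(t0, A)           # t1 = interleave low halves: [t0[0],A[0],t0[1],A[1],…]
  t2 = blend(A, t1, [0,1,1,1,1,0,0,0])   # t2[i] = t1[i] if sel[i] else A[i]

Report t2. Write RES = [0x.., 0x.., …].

→ t0 |79|73|0e|5f|0e|f1|03|03|
→ t1 |79|73|73|f1|0e|0e|5f|03|
→ t2 |73|73|73|f1|0e|5f|ca|b5|

RES = [0x73, 0x73, 0x73, 0xf1, 0x0e, 0x5f, 0xca, 0xb5]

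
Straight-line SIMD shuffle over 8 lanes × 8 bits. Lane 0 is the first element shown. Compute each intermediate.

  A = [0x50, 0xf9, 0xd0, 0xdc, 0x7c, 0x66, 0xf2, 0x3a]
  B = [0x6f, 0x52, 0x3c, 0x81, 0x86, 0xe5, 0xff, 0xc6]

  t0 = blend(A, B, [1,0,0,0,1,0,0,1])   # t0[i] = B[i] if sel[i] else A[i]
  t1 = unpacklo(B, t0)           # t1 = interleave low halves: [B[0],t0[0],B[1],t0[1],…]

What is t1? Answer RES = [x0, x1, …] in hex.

→ t0 |6f|f9|d0|dc|86|66|f2|c6|
→ t1 |6f|6f|52|f9|3c|d0|81|dc|

RES = [ 0x6f  0x6f  0x52  0xf9  0x3c  0xd0  0x81  0xdc ]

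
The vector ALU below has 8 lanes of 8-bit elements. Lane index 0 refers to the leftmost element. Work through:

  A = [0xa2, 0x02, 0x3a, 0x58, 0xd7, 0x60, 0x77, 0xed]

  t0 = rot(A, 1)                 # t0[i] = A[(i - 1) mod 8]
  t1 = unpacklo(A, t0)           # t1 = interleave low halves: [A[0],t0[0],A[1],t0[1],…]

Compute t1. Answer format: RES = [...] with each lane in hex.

t0 = [0xed, 0xa2, 0x02, 0x3a, 0x58, 0xd7, 0x60, 0x77]
t1 = [0xa2, 0xed, 0x02, 0xa2, 0x3a, 0x02, 0x58, 0x3a]

RES = [0xa2, 0xed, 0x02, 0xa2, 0x3a, 0x02, 0x58, 0x3a]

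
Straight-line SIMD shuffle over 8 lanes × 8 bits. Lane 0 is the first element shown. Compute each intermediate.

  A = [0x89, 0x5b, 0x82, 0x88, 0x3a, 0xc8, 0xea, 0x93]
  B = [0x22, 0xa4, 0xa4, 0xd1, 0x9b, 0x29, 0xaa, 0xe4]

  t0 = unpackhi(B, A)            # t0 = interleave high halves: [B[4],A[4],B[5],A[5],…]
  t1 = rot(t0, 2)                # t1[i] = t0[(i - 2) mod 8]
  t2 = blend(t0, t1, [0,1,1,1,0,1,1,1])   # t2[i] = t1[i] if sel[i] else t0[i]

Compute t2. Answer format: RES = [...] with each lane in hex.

RES = [0x9b, 0x93, 0x9b, 0x3a, 0xaa, 0xc8, 0xaa, 0xea]

  t0: 9b 3a 29 c8 aa ea e4 93
  t1: e4 93 9b 3a 29 c8 aa ea
  t2: 9b 93 9b 3a aa c8 aa ea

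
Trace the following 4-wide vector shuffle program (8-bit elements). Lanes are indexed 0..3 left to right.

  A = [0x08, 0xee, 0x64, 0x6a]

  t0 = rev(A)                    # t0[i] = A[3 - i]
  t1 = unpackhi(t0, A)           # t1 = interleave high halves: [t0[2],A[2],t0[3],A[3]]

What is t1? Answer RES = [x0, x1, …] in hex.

RES = [0xee, 0x64, 0x08, 0x6a]

t0 = [0x6a, 0x64, 0xee, 0x08]
t1 = [0xee, 0x64, 0x08, 0x6a]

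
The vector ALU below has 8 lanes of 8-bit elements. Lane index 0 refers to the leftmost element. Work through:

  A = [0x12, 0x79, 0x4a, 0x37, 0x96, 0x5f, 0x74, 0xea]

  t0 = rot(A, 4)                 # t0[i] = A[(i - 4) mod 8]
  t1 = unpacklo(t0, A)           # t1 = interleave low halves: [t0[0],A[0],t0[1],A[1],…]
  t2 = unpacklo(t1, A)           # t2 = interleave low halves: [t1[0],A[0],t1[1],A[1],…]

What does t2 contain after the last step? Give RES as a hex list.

RES = [ 0x96  0x12  0x12  0x79  0x5f  0x4a  0x79  0x37 ]

  t0: 96 5f 74 ea 12 79 4a 37
  t1: 96 12 5f 79 74 4a ea 37
  t2: 96 12 12 79 5f 4a 79 37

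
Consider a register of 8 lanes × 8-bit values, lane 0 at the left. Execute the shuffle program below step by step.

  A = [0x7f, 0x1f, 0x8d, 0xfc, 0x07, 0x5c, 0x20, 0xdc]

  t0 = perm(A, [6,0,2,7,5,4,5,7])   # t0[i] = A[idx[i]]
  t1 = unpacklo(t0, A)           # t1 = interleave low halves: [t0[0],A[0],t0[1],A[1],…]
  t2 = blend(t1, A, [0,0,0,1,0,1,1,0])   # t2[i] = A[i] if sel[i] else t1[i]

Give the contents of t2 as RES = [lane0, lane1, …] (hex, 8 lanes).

→ t0 |20|7f|8d|dc|5c|07|5c|dc|
→ t1 |20|7f|7f|1f|8d|8d|dc|fc|
→ t2 |20|7f|7f|fc|8d|5c|20|fc|

RES = [ 0x20  0x7f  0x7f  0xfc  0x8d  0x5c  0x20  0xfc ]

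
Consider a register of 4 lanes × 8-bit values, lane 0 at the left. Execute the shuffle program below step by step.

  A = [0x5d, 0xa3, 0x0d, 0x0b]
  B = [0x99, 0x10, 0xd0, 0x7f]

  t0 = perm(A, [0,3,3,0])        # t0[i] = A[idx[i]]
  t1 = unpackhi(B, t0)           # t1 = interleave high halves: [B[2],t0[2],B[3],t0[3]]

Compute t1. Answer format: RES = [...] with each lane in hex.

→ t0 |5d|0b|0b|5d|
→ t1 |d0|0b|7f|5d|

RES = [0xd0, 0x0b, 0x7f, 0x5d]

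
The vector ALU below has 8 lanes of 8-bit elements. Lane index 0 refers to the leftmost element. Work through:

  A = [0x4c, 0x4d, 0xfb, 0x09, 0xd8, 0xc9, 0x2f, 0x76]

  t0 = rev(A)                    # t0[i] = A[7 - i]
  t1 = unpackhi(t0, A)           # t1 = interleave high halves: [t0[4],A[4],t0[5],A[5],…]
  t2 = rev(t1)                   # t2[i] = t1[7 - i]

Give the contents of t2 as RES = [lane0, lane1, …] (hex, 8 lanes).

t0 = [0x76, 0x2f, 0xc9, 0xd8, 0x09, 0xfb, 0x4d, 0x4c]
t1 = [0x09, 0xd8, 0xfb, 0xc9, 0x4d, 0x2f, 0x4c, 0x76]
t2 = [0x76, 0x4c, 0x2f, 0x4d, 0xc9, 0xfb, 0xd8, 0x09]

RES = [ 0x76  0x4c  0x2f  0x4d  0xc9  0xfb  0xd8  0x09 ]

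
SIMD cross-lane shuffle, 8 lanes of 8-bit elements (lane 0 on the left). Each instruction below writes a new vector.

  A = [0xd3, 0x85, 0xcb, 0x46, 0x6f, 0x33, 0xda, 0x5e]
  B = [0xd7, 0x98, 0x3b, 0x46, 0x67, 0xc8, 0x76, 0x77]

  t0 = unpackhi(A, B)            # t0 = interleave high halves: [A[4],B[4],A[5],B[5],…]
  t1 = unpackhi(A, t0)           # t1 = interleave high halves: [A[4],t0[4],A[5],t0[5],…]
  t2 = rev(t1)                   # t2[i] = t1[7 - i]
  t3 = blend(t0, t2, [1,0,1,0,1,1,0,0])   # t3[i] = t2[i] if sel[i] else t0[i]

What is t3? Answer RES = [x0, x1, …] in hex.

RES = [0x77, 0x67, 0x5e, 0xc8, 0x76, 0x33, 0x5e, 0x77]

t0 = [0x6f, 0x67, 0x33, 0xc8, 0xda, 0x76, 0x5e, 0x77]
t1 = [0x6f, 0xda, 0x33, 0x76, 0xda, 0x5e, 0x5e, 0x77]
t2 = [0x77, 0x5e, 0x5e, 0xda, 0x76, 0x33, 0xda, 0x6f]
t3 = [0x77, 0x67, 0x5e, 0xc8, 0x76, 0x33, 0x5e, 0x77]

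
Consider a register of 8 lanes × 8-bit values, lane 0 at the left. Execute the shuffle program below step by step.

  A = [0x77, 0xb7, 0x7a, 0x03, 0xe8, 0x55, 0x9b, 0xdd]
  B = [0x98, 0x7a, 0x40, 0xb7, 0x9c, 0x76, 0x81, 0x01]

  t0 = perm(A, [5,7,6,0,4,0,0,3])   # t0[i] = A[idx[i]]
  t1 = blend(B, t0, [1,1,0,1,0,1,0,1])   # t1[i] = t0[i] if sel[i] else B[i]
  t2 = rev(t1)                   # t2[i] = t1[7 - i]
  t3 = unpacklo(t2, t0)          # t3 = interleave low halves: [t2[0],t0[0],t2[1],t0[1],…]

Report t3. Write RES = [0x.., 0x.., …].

→ t0 |55|dd|9b|77|e8|77|77|03|
→ t1 |55|dd|40|77|9c|77|81|03|
→ t2 |03|81|77|9c|77|40|dd|55|
→ t3 |03|55|81|dd|77|9b|9c|77|

RES = [ 0x03  0x55  0x81  0xdd  0x77  0x9b  0x9c  0x77 ]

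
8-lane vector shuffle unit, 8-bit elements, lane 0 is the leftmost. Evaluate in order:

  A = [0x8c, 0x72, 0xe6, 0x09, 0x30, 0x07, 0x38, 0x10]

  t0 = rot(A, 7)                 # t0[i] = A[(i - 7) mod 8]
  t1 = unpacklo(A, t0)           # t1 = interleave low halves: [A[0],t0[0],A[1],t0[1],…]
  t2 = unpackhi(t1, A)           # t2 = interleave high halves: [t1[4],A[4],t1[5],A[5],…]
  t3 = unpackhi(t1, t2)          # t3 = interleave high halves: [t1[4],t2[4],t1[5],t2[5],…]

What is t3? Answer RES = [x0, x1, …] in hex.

RES = [0xe6, 0x09, 0x09, 0x38, 0x09, 0x30, 0x30, 0x10]

→ t0 |72|e6|09|30|07|38|10|8c|
→ t1 |8c|72|72|e6|e6|09|09|30|
→ t2 |e6|30|09|07|09|38|30|10|
→ t3 |e6|09|09|38|09|30|30|10|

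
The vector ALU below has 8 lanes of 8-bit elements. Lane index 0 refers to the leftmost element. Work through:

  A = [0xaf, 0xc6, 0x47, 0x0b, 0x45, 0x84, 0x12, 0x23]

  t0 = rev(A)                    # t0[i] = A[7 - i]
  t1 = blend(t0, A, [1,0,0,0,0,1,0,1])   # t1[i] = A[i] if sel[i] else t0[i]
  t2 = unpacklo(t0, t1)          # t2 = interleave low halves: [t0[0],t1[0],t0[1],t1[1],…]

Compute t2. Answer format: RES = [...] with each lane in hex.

  t0: 23 12 84 45 0b 47 c6 af
  t1: af 12 84 45 0b 84 c6 23
  t2: 23 af 12 12 84 84 45 45

RES = [ 0x23  0xaf  0x12  0x12  0x84  0x84  0x45  0x45 ]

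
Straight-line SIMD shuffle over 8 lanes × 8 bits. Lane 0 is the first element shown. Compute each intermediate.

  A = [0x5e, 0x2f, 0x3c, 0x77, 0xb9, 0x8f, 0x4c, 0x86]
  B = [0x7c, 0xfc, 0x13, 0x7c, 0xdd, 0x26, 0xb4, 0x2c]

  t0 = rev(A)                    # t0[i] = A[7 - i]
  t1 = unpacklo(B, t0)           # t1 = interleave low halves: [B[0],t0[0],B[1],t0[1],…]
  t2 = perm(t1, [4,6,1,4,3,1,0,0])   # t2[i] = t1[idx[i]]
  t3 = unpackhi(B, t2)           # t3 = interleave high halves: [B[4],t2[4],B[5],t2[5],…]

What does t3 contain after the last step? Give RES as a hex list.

RES = [ 0xdd  0x4c  0x26  0x86  0xb4  0x7c  0x2c  0x7c ]

→ t0 |86|4c|8f|b9|77|3c|2f|5e|
→ t1 |7c|86|fc|4c|13|8f|7c|b9|
→ t2 |13|7c|86|13|4c|86|7c|7c|
→ t3 |dd|4c|26|86|b4|7c|2c|7c|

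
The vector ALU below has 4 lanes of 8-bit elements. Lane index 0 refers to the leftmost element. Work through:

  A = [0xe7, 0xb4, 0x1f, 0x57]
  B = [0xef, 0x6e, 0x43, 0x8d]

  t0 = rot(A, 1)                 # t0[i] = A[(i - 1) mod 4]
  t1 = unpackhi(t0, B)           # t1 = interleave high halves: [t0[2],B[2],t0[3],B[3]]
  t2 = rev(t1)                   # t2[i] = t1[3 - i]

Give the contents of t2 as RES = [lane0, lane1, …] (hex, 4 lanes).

→ t0 |57|e7|b4|1f|
→ t1 |b4|43|1f|8d|
→ t2 |8d|1f|43|b4|

RES = [0x8d, 0x1f, 0x43, 0xb4]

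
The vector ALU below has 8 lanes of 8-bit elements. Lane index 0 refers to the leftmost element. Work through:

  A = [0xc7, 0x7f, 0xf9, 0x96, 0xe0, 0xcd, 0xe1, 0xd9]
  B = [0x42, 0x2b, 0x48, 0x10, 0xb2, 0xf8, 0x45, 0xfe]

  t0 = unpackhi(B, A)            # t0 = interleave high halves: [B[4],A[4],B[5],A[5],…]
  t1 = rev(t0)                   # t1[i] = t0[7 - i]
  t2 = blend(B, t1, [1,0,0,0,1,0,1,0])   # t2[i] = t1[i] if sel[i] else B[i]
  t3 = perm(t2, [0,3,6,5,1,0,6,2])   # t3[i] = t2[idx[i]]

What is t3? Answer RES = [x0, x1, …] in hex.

  t0: b2 e0 f8 cd 45 e1 fe d9
  t1: d9 fe e1 45 cd f8 e0 b2
  t2: d9 2b 48 10 cd f8 e0 fe
  t3: d9 10 e0 f8 2b d9 e0 48

RES = [0xd9, 0x10, 0xe0, 0xf8, 0x2b, 0xd9, 0xe0, 0x48]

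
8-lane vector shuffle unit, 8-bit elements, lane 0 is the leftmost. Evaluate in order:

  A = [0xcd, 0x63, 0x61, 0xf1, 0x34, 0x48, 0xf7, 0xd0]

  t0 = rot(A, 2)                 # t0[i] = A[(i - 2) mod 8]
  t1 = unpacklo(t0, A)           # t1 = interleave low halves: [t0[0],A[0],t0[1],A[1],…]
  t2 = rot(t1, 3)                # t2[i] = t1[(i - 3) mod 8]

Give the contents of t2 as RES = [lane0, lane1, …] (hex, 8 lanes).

RES = [0x61, 0x63, 0xf1, 0xf7, 0xcd, 0xd0, 0x63, 0xcd]

→ t0 |f7|d0|cd|63|61|f1|34|48|
→ t1 |f7|cd|d0|63|cd|61|63|f1|
→ t2 |61|63|f1|f7|cd|d0|63|cd|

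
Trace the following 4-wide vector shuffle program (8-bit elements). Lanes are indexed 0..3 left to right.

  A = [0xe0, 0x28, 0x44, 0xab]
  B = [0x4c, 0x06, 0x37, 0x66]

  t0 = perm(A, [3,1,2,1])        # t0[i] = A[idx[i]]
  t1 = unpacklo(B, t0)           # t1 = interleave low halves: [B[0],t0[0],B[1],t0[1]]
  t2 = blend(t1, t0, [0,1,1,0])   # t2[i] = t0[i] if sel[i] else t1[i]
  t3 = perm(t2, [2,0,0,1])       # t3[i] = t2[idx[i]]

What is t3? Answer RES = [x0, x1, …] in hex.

RES = [0x44, 0x4c, 0x4c, 0x28]

→ t0 |ab|28|44|28|
→ t1 |4c|ab|06|28|
→ t2 |4c|28|44|28|
→ t3 |44|4c|4c|28|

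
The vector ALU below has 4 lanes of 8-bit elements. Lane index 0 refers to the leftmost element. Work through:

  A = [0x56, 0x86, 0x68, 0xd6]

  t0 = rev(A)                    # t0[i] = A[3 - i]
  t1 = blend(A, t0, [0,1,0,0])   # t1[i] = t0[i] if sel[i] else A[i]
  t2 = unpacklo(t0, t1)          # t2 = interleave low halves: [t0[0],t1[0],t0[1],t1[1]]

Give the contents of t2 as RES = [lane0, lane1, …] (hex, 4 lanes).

→ t0 |d6|68|86|56|
→ t1 |56|68|68|d6|
→ t2 |d6|56|68|68|

RES = [0xd6, 0x56, 0x68, 0x68]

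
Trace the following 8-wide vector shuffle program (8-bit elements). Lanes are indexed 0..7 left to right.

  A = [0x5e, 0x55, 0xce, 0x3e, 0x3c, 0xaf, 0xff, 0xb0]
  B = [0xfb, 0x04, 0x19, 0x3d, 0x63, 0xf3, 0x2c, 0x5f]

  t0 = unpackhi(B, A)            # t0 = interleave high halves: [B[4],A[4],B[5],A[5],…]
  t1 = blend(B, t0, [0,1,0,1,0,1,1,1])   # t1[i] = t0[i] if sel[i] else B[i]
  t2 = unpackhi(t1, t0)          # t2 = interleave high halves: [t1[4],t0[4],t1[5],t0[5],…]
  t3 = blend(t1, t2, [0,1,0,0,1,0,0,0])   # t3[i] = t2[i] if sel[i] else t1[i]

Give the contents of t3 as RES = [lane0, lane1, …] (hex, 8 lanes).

RES = [0xfb, 0x2c, 0x19, 0xaf, 0x5f, 0xff, 0x5f, 0xb0]

→ t0 |63|3c|f3|af|2c|ff|5f|b0|
→ t1 |fb|3c|19|af|63|ff|5f|b0|
→ t2 |63|2c|ff|ff|5f|5f|b0|b0|
→ t3 |fb|2c|19|af|5f|ff|5f|b0|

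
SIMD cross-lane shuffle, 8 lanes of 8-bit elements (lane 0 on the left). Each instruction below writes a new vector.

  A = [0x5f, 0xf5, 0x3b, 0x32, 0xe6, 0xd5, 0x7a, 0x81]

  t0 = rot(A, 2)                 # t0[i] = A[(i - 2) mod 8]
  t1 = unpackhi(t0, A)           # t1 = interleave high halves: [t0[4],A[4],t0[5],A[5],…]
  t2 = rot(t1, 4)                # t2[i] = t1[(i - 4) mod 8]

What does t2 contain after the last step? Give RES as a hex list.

t0 = [0x7a, 0x81, 0x5f, 0xf5, 0x3b, 0x32, 0xe6, 0xd5]
t1 = [0x3b, 0xe6, 0x32, 0xd5, 0xe6, 0x7a, 0xd5, 0x81]
t2 = [0xe6, 0x7a, 0xd5, 0x81, 0x3b, 0xe6, 0x32, 0xd5]

RES = [0xe6, 0x7a, 0xd5, 0x81, 0x3b, 0xe6, 0x32, 0xd5]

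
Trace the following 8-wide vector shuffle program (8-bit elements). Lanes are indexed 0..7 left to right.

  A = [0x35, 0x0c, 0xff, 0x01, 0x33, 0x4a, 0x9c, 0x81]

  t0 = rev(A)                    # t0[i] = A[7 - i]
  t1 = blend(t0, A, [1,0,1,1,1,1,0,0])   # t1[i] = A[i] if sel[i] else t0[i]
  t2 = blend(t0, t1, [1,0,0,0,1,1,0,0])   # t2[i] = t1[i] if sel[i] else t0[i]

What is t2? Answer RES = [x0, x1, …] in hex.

  t0: 81 9c 4a 33 01 ff 0c 35
  t1: 35 9c ff 01 33 4a 0c 35
  t2: 35 9c 4a 33 33 4a 0c 35

RES = [ 0x35  0x9c  0x4a  0x33  0x33  0x4a  0x0c  0x35 ]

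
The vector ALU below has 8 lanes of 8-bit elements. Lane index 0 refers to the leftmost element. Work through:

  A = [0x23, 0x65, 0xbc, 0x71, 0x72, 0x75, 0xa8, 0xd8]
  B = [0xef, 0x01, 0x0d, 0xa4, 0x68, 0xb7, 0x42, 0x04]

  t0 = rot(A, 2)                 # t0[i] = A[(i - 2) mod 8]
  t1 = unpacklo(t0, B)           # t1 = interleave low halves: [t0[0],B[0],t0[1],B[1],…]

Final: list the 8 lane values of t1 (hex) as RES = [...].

RES = [ 0xa8  0xef  0xd8  0x01  0x23  0x0d  0x65  0xa4 ]

→ t0 |a8|d8|23|65|bc|71|72|75|
→ t1 |a8|ef|d8|01|23|0d|65|a4|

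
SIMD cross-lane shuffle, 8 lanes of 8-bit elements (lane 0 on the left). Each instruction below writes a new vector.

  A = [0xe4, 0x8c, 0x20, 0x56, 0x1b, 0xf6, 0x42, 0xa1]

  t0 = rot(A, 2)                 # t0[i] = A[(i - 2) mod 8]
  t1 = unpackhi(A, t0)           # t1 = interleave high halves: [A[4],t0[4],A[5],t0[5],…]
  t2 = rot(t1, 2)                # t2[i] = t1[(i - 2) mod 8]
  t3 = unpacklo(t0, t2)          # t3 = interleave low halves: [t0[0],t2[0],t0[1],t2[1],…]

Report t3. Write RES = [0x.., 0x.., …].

t0 = [0x42, 0xa1, 0xe4, 0x8c, 0x20, 0x56, 0x1b, 0xf6]
t1 = [0x1b, 0x20, 0xf6, 0x56, 0x42, 0x1b, 0xa1, 0xf6]
t2 = [0xa1, 0xf6, 0x1b, 0x20, 0xf6, 0x56, 0x42, 0x1b]
t3 = [0x42, 0xa1, 0xa1, 0xf6, 0xe4, 0x1b, 0x8c, 0x20]

RES = [ 0x42  0xa1  0xa1  0xf6  0xe4  0x1b  0x8c  0x20 ]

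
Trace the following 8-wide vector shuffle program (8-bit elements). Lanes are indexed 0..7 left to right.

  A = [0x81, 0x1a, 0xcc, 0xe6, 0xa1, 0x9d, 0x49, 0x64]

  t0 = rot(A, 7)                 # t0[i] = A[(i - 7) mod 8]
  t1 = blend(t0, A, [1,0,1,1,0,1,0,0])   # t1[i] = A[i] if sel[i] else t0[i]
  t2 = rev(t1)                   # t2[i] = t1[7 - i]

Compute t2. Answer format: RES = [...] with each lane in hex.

RES = [ 0x81  0x64  0x9d  0x9d  0xe6  0xcc  0xcc  0x81 ]

→ t0 |1a|cc|e6|a1|9d|49|64|81|
→ t1 |81|cc|cc|e6|9d|9d|64|81|
→ t2 |81|64|9d|9d|e6|cc|cc|81|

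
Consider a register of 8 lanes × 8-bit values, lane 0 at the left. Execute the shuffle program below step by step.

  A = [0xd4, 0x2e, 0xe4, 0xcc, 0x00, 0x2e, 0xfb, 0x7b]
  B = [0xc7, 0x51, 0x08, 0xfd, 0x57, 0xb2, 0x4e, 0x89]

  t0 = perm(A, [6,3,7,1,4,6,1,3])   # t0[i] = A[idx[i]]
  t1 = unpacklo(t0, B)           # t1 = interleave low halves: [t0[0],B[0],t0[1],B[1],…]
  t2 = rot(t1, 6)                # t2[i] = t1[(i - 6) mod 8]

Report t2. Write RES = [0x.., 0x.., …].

  t0: fb cc 7b 2e 00 fb 2e cc
  t1: fb c7 cc 51 7b 08 2e fd
  t2: cc 51 7b 08 2e fd fb c7

RES = [0xcc, 0x51, 0x7b, 0x08, 0x2e, 0xfd, 0xfb, 0xc7]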